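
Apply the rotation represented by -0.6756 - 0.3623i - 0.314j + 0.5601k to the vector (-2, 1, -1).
(0.615, 2.01, 1.258)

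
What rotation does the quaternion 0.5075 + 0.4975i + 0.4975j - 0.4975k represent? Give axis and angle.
axis = (√3/3, √3/3, -√3/3), θ = 119°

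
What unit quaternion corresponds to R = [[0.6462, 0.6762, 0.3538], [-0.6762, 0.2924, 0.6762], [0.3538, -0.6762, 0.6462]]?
0.8039 - 0.4206i - 0.4206k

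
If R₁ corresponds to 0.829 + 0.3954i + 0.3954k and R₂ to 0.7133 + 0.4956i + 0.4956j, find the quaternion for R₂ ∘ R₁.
0.3954 + 0.8889i + 0.2149j + 0.0861k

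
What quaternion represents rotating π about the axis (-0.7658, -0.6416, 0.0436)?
-0.7658i - 0.6416j + 0.0436k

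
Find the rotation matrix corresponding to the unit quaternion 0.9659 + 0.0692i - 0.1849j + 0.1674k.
[[0.8756, -0.349, -0.334], [0.2978, 0.9344, -0.1956], [0.3804, 0.0718, 0.922]]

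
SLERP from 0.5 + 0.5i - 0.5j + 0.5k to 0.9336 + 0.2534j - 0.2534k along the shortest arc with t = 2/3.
0.9743 + 0.2235i - 0.0197j + 0.0197k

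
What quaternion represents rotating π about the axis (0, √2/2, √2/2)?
0.7071j + 0.7071k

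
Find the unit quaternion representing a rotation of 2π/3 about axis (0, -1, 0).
0.5 - 0.866j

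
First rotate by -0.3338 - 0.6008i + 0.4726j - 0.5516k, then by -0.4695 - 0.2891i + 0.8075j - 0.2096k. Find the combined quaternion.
-0.5142 + 0.0322i - 0.525j + 0.6775k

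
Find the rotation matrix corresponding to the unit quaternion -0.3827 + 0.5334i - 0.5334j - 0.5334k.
[[-0.1381, -0.9773, -0.1608], [-0.1608, -0.1381, 0.9773], [-0.9773, 0.1608, -0.1381]]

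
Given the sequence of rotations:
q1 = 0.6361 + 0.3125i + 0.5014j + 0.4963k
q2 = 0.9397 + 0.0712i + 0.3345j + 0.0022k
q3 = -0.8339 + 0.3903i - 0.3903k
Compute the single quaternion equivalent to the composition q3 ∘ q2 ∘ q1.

q2 · q1 = 0.4067 + 0.5039i + 0.6493j + 0.3989k
q3 · q2 · q1 = -0.3801 - 0.008i - 0.8938j - 0.238k
-0.3801 - 0.008i - 0.8938j - 0.238k


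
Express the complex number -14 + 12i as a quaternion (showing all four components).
-14 + 12i + 0j + 0k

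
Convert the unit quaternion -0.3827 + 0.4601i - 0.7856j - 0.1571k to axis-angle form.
axis = (0.498, -0.8503, -0.17), θ = 5π/4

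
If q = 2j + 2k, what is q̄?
-2j - 2k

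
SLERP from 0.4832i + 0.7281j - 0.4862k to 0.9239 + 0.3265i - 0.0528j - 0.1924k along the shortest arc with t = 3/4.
0.8043 + 0.4487i + 0.2019j - 0.333k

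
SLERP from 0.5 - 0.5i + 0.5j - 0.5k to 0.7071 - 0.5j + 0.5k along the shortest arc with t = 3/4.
-0.4502 - 0.1761i + 0.619j - 0.619k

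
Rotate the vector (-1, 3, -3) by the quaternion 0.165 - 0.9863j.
(1.922, 3, 2.511)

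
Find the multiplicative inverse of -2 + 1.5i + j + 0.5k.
-0.2667 - 0.2i - 0.1333j - 0.0667k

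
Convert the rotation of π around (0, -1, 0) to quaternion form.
-j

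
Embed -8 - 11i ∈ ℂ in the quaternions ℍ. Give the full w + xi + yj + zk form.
-8 - 11i + 0j + 0k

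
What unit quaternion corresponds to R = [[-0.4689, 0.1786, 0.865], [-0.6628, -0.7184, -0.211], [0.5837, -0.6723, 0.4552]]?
-0.2588 + 0.4456i - 0.2717j + 0.8128k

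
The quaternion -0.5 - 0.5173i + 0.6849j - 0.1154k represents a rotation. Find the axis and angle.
axis = (-0.5973, 0.7909, -0.1333), θ = 4π/3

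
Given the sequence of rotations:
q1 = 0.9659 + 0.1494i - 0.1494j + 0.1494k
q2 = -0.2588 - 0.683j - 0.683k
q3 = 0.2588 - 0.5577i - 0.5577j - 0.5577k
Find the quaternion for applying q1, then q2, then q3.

q2 · q1 = -0.25 - 0.2427i - 0.7231j - 0.5963k
q3 · q2 · q1 = -0.9359 + 0.0059i - 0.2449j + 0.253k
-0.9359 + 0.0059i - 0.2449j + 0.253k


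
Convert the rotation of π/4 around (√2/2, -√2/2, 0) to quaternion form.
0.9239 + 0.2706i - 0.2706j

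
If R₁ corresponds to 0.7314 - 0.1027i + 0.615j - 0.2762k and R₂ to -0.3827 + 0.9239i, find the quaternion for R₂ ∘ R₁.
-0.185 + 0.715i + 0.0198j + 0.6739k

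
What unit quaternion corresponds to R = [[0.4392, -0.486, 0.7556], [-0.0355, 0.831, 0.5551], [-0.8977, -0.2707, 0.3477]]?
0.809 - 0.2552i + 0.5109j + 0.1392k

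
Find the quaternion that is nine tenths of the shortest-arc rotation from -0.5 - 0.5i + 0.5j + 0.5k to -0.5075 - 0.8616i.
-0.5229 - 0.8487i + 0.056j + 0.056k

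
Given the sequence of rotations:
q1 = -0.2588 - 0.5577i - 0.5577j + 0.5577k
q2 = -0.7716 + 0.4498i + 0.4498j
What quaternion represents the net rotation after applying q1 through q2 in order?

q2 · q1 = 0.7014 + 0.5648i + 0.0631j - 0.4303k
0.7014 + 0.5648i + 0.0631j - 0.4303k


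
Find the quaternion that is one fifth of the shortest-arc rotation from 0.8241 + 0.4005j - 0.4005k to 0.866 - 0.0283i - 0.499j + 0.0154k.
0.9135 - 0.0068i + 0.2238j - 0.3396k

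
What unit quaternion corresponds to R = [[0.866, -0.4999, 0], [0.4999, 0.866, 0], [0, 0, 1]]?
0.9659 + 0.2588k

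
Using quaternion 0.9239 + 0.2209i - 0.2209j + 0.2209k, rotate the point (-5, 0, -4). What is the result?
(-2.782, 0.47, -5.748)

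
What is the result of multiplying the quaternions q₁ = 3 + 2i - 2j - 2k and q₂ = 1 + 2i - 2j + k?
-3 + 2i - 14j + k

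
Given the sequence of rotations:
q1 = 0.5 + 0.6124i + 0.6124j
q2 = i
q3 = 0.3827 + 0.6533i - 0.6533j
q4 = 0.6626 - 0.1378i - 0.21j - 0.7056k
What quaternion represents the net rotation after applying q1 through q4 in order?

q2 · q1 = -0.6124 + 0.5i + 0.6124k
q3 · q2 · q1 = -0.561 - 0.6088i + 0.561k
q4 · q3 · q2 · q1 = -0.0598 - 0.4439i + 0.6247j + 0.6397k
-0.0598 - 0.4439i + 0.6247j + 0.6397k


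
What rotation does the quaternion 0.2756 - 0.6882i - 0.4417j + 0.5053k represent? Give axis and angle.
axis = (-0.7159, -0.4595, 0.5257), θ = 148°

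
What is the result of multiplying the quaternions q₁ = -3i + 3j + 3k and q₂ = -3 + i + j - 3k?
9 - 3i - 15j - 15k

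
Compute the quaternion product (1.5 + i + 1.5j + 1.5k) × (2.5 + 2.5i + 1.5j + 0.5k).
-1.75 + 4.75i + 9.25j + 2.25k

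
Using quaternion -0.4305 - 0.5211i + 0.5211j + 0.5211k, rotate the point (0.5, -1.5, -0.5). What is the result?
(0.594, -0.414, -1.492)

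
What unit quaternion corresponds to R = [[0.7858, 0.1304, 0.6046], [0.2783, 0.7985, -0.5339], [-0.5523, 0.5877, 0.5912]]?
0.891 + 0.3147i + 0.3246j + 0.0415k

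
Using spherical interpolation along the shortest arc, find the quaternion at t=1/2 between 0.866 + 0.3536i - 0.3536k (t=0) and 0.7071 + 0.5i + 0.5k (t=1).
0.876 + 0.4753i + 0.0815k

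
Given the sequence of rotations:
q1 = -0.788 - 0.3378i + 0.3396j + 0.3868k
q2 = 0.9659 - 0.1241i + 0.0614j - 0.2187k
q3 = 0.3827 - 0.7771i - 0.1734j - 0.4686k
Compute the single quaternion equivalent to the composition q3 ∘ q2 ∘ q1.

q2 · q1 = -0.7393 - 0.1305i + 0.4015j + 0.5245k
q3 · q2 · q1 = -0.0689 + 0.6218i + 0.7506j + 0.2125k
-0.0689 + 0.6218i + 0.7506j + 0.2125k


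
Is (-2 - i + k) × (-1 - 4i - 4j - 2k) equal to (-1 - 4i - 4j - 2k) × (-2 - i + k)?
No: pq = 13i + 2j + 7k ≠ 5i + 14j - k = qp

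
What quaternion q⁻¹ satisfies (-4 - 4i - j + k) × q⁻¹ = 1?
-0.1176 + 0.1176i + 0.0294j - 0.0294k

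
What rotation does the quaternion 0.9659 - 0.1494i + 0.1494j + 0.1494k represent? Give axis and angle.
axis = (-√3/3, √3/3, √3/3), θ = π/6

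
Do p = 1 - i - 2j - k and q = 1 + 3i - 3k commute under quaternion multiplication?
No: pq = 1 + 8i - 8j + 2k ≠ 1 - 4i + 4j - 10k = qp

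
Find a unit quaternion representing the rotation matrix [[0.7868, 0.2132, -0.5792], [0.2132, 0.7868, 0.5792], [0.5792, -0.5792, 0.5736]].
0.887 - 0.3265i - 0.3265j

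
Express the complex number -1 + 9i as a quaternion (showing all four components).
-1 + 9i + 0j + 0k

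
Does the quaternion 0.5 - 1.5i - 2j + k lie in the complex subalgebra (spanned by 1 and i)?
No. The quaternion 0.5 - 1.5i - 2j + k has j-coefficient y = -2 and k-coefficient z = 1, not both zero, so it does not lie in the complex subalgebra spanned by 1 and i.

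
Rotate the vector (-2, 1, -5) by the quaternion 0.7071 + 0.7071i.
(-2, 5, 1)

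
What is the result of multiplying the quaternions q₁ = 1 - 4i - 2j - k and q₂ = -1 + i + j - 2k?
3 + 10i - 6j - 3k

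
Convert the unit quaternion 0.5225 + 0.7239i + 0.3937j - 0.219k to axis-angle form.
axis = (0.849, 0.4617, -0.2568), θ = 117°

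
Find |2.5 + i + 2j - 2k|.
3.905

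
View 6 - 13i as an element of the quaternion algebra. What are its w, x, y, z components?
6 - 13i + 0j + 0k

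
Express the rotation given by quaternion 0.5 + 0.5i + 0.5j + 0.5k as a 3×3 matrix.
[[0, 0, 1], [1, 0, 0], [0, 1, 0]]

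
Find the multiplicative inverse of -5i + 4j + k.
0.119i - 0.0952j - 0.0238k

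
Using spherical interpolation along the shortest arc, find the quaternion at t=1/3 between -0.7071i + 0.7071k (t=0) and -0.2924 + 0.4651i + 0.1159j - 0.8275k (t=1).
0.1 - 0.6383i - 0.0397j + 0.7623k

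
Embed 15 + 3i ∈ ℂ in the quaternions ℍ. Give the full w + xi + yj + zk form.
15 + 3i + 0j + 0k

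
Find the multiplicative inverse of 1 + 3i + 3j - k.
0.05 - 0.15i - 0.15j + 0.05k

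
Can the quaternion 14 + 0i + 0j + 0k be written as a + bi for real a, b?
Yes. The quaternion 14 has j- and k-coefficients y = z = 0, so it lies in the complex subalgebra spanned by 1 and i.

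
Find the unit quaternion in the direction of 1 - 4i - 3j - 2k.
0.1826 - 0.7303i - 0.5477j - 0.3651k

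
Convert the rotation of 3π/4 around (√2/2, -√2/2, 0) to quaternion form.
0.3827 + 0.6533i - 0.6533j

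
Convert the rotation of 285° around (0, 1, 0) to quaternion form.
-0.7934 + 0.6088j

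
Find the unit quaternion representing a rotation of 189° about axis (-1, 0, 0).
-0.0785 - 0.9969i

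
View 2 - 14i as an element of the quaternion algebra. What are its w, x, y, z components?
2 - 14i + 0j + 0k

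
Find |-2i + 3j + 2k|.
√17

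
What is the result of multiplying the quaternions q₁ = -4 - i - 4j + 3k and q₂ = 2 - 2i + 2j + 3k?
-11 - 12i - 19j - 16k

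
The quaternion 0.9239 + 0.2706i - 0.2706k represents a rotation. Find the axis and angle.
axis = (√2/2, 0, -√2/2), θ = π/4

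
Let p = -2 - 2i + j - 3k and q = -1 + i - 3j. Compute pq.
7 - 9i + 2j + 8k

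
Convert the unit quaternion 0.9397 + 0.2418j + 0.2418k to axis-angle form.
axis = (0, √2/2, √2/2), θ = 40°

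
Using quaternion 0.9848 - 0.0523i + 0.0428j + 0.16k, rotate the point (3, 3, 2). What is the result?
(2.012, 3.995, 1.411)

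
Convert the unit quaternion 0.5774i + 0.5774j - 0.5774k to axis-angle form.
axis = (√3/3, √3/3, -√3/3), θ = π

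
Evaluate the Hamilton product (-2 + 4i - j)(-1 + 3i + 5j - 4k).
-5 - 6i + 7j + 31k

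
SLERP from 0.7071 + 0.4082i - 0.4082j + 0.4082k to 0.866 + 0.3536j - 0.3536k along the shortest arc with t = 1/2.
0.9668 + 0.2509i - 0.0336j + 0.0336k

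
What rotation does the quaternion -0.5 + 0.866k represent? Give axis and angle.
axis = (0, 0, 1), θ = 4π/3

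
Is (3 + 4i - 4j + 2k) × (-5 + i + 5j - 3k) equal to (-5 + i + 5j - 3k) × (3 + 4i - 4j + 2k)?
No: pq = 7 - 15i + 49j + 5k ≠ 7 - 19i + 21j - 43k = qp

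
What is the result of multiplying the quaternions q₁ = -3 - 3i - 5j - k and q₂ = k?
1 - 5i + 3j - 3k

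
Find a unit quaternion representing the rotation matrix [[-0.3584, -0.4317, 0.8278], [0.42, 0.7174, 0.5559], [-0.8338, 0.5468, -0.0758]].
0.5664 - 0.004i + 0.7334j + 0.3759k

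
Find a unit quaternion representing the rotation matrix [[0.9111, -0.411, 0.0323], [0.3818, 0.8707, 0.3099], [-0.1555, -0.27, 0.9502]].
0.9659 - 0.1501i + 0.0486j + 0.2052k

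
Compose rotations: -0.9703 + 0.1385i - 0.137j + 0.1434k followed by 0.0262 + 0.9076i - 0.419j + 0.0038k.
-0.2091 - 0.9366i + 0.2733j - 0.0662k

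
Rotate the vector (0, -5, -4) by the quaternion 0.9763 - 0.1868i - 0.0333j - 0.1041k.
(-0.974, -6.029, -1.923)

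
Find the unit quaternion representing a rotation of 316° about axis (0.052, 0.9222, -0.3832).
-0.9272 + 0.0195i + 0.3455j - 0.1435k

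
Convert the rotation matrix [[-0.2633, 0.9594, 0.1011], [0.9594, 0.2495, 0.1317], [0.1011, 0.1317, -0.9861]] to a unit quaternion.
0.6069i + 0.7904j + 0.0833k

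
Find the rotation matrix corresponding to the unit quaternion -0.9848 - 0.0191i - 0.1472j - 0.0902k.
[[0.9404, -0.172, 0.2934], [0.1833, 0.983, -0.0111], [-0.2865, 0.0642, 0.9559]]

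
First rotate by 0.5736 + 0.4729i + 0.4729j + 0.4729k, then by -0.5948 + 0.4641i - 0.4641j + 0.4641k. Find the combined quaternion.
-0.5607 - 0.454i - 0.5475j + 0.4239k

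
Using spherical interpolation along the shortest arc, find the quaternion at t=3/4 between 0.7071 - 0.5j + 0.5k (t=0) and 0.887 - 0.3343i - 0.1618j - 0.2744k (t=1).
0.9197 - 0.2692i - 0.2755j - 0.0757k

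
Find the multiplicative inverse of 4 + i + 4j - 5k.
0.069 - 0.0172i - 0.069j + 0.0862k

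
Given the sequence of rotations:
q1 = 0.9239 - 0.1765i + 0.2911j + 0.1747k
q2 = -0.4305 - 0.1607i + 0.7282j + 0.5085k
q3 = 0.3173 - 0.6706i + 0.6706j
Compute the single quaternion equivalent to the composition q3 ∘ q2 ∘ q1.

q2 · q1 = -0.7269 - 0.0933i + 0.4858j + 0.4763k
q3 · q2 · q1 = -0.619 + 0.7773i - 0.0139j - 0.1121k
-0.619 + 0.7773i - 0.0139j - 0.1121k


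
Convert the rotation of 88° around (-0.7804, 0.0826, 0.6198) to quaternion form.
0.7193 - 0.5421i + 0.0574j + 0.4305k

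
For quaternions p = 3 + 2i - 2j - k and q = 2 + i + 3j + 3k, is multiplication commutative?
No: pq = 13 + 4i - 2j + 15k ≠ 13 + 10i + 12j - k = qp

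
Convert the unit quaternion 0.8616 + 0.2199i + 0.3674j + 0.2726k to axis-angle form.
axis = (0.4332, 0.7238, 0.537), θ = 61°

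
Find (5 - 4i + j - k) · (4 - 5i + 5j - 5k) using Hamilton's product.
-10 - 41i + 14j - 44k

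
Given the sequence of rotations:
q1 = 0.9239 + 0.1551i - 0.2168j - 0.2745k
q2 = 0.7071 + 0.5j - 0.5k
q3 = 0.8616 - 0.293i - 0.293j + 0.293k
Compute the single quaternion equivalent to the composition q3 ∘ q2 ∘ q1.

q2 · q1 = 0.6244 - 0.136i + 0.2311j - 0.7336k
q3 · q2 · q1 = 0.7808 - 0.1529i - 0.2386j - 0.5567k
0.7808 - 0.1529i - 0.2386j - 0.5567k


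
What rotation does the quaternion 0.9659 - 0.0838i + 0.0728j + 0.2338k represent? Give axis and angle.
axis = (-0.3238, 0.2813, 0.9034), θ = π/6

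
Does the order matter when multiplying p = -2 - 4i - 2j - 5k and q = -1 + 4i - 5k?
Yes: pq = -7 + 6i - 38j + 23k ≠ -7 - 14i + 42j + 7k = qp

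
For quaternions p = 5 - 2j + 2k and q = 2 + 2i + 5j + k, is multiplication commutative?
No: pq = 18 - 2i + 25j + 13k ≠ 18 + 22i + 17j + 5k = qp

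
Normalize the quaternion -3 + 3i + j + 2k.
-0.6255 + 0.6255i + 0.2085j + 0.417k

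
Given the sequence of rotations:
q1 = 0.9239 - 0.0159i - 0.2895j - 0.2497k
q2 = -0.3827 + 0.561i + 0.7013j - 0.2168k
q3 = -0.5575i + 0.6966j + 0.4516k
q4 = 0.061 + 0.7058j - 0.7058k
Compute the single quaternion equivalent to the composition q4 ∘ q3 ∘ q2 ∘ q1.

q2 · q1 = -0.1958 + 0.2865i + 0.9023j - 0.256k
q3 · q2 · q1 = -0.3532 - 0.4766i - 0.1497j - 0.791k
q4 · q3 · q2 · q1 = -0.4742 - 0.693i + 0.078j + 0.5374k
-0.4742 - 0.693i + 0.078j + 0.5374k


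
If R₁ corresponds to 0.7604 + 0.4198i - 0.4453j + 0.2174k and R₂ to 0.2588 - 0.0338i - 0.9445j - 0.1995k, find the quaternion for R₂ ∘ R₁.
-0.1662 - 0.2112i - 0.9098j + 0.3161k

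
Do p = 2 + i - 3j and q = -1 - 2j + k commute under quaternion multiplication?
No: pq = -8 - 4i - 2j ≠ -8 + 2i + 4k = qp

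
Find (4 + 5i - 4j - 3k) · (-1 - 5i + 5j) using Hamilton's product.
41 - 10i + 39j + 8k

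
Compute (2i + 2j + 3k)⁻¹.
-0.1176i - 0.1176j - 0.1765k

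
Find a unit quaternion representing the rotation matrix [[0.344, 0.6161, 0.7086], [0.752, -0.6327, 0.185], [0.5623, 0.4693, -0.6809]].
0.0872 + 0.8151i + 0.4196j + 0.3898k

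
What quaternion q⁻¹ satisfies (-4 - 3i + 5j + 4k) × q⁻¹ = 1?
-0.0606 + 0.0455i - 0.0758j - 0.0606k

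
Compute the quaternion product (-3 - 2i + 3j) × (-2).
6 + 4i - 6j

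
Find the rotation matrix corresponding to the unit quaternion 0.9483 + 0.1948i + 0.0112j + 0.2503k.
[[0.8744, -0.4704, 0.1188], [0.4791, 0.7988, -0.3639], [0.0763, 0.3751, 0.9239]]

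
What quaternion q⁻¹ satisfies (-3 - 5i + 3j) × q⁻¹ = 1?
-0.0698 + 0.1163i - 0.0698j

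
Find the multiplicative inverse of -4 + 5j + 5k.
-0.0606 - 0.0758j - 0.0758k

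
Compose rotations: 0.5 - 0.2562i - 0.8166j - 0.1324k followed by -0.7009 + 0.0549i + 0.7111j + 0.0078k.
0.2453 + 0.1192i + 0.9332j + 0.2341k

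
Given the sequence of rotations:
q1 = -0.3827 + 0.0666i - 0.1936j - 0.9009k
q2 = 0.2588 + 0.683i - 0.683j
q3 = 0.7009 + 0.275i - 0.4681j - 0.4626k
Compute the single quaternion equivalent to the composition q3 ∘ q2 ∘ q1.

q2 · q1 = -0.2768 + 0.3712i + 0.8266j - 0.3199k
q3 · q2 · q1 = -0.0571 + 0.7162i + 0.6252j + 0.3049k
-0.0571 + 0.7162i + 0.6252j + 0.3049k


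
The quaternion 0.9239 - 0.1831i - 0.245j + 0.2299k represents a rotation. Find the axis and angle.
axis = (-0.4785, -0.6403, 0.6008), θ = π/4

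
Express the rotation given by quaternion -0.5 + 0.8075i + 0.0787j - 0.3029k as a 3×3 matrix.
[[0.8041, -0.1758, -0.5679], [0.43, -0.4876, 0.7598], [-0.4105, -0.8552, -0.3165]]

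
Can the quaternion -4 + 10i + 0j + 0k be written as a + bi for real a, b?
Yes. The quaternion -4 + 10i has j- and k-coefficients y = z = 0, so it lies in the complex subalgebra spanned by 1 and i.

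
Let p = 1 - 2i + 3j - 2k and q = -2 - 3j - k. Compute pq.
5 - 5i - 11j + 9k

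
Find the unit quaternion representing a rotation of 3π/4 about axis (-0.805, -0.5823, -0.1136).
0.3827 - 0.7437i - 0.538j - 0.105k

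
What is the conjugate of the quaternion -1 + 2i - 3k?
-1 - 2i + 3k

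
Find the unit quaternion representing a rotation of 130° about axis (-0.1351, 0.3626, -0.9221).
0.4226 - 0.1224i + 0.3286j - 0.8357k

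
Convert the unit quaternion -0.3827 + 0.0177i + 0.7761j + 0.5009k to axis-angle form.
axis = (0.0192, 0.84, 0.5422), θ = 5π/4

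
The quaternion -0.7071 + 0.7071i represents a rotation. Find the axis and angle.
axis = (1, 0, 0), θ = 3π/2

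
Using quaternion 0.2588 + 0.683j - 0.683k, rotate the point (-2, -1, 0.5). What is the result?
(1.555, 0.174, 1.674)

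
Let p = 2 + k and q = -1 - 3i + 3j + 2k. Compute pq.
-4 - 9i + 3j + 3k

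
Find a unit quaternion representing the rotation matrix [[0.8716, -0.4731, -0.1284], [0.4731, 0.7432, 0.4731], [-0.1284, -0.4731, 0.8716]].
0.9336 - 0.2534i + 0.2534k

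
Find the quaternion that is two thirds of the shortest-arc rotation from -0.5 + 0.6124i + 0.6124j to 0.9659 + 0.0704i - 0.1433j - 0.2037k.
-0.9074 + 0.1874i + 0.3449j + 0.1502k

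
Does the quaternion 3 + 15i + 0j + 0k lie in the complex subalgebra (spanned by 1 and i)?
Yes. The quaternion 3 + 15i has j- and k-coefficients y = z = 0, so it lies in the complex subalgebra spanned by 1 and i.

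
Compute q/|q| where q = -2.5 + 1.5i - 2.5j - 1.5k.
-0.6063 + 0.3638i - 0.6063j - 0.3638k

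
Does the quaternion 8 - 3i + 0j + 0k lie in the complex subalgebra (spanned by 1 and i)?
Yes. The quaternion 8 - 3i has j- and k-coefficients y = z = 0, so it lies in the complex subalgebra spanned by 1 and i.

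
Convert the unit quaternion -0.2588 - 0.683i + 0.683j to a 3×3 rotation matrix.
[[0.067, -0.933, -0.3535], [-0.933, 0.067, -0.3535], [0.3535, 0.3535, -0.866]]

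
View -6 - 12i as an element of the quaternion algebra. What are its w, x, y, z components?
-6 - 12i + 0j + 0k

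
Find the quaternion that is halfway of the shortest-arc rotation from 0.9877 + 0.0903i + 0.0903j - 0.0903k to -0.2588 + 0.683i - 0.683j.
0.7866 - 0.374i + 0.488j - 0.057k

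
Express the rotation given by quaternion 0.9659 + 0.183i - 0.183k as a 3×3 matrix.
[[0.933, 0.3535, -0.067], [-0.3535, 0.866, -0.3535], [-0.067, 0.3535, 0.933]]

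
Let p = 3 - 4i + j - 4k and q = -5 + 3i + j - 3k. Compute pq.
-16 + 30i - 26j + 4k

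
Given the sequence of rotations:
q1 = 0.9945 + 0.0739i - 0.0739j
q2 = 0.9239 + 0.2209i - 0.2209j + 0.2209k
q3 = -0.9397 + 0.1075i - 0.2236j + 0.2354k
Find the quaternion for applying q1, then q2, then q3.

q2 · q1 = 0.8862 + 0.3043i - 0.2716j + 0.2197k
q3 · q2 · q1 = -0.9779 - 0.1759i + 0.1051j + 0.041k
-0.9779 - 0.1759i + 0.1051j + 0.041k


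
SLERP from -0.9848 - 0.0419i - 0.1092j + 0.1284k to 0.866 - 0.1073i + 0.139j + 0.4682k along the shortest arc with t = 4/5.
-0.9207 + 0.0791i - 0.1373j - 0.3566k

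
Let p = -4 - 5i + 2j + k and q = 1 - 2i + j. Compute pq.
-16 + 2i - 4j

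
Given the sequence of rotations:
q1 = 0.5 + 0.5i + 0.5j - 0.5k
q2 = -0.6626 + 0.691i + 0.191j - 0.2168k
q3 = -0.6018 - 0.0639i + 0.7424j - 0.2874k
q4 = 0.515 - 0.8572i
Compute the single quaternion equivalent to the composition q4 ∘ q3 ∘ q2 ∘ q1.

q2 · q1 = -0.8807 + 0.0271i + 0.0013j + 0.4729k
q3 · q2 · q1 = 0.6667 + 0.3914i - 0.6322j - 0.0517k
q4 · q3 · q2 · q1 = 0.6789 - 0.3699i - 0.3699j + 0.5153k
0.6789 - 0.3699i - 0.3699j + 0.5153k


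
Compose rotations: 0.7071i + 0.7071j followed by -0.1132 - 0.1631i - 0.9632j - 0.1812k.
0.7964 + 0.0481i - 0.2082j + 0.5658k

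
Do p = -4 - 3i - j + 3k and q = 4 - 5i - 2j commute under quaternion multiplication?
No: pq = -33 + 14i - 11j + 13k ≠ -33 + 2i + 19j + 11k = qp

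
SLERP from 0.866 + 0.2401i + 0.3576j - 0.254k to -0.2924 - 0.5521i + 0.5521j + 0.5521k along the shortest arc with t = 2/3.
0.5944 + 0.5308i - 0.2774j - 0.5367k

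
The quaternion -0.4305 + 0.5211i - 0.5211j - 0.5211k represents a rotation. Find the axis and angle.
axis = (√3/3, -√3/3, -√3/3), θ = 231°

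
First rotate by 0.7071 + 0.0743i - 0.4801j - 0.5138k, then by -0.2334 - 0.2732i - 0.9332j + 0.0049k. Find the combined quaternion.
-0.5903 + 0.2713i - 0.6878j + 0.3239k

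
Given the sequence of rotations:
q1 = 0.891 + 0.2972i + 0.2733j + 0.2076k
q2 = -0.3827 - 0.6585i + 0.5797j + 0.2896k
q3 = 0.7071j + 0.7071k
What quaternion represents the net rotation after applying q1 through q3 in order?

q2 · q1 = -0.3638 - 0.6593i + 0.6347j - 0.1737k
q3 · q2 · q1 = -0.326 - 0.5716i - 0.7234j + 0.2089k
-0.326 - 0.5716i - 0.7234j + 0.2089k


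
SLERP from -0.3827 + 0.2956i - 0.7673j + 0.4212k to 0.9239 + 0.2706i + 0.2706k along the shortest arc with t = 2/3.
-0.9316 - 0.0858i - 0.3521j - 0.0281k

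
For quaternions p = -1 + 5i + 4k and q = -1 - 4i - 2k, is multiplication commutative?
No: pq = 29 - i - 6j - 2k ≠ 29 - i + 6j - 2k = qp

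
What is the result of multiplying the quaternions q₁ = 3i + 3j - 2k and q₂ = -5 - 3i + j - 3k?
-22i + 22k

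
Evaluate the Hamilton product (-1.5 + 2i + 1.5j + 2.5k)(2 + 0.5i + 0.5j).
-4.75 + 2i + 3.5j + 5.25k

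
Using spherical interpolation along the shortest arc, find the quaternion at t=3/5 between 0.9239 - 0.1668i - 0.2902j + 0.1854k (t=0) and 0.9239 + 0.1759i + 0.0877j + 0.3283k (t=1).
0.9567 + 0.0394i - 0.0666j + 0.2804k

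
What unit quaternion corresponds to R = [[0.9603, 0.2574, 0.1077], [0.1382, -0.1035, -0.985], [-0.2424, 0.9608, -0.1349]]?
0.6561 + 0.7414i + 0.1334j - 0.0454k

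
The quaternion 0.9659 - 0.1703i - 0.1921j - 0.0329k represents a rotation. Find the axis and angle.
axis = (-0.658, -0.7422, -0.1271), θ = π/6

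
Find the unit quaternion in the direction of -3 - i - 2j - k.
-0.7746 - 0.2582i - 0.5164j - 0.2582k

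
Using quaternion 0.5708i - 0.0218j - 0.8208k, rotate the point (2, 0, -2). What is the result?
(1.177, -0.121, -2.569)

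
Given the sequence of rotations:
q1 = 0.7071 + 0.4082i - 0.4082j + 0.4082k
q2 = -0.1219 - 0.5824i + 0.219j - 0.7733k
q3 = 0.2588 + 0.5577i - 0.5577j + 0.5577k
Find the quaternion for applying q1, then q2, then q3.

q2 · q1 = 0.5566 - 0.6878i + 0.1267j - 0.4482k
q3 · q2 · q1 = 0.8483 + 0.3117i - 0.4113j - 0.1185k
0.8483 + 0.3117i - 0.4113j - 0.1185k


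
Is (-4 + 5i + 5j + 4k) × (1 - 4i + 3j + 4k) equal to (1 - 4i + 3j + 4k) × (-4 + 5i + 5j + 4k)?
No: pq = -15 + 29i - 43j + 23k ≠ -15 + 13i + 29j - 47k = qp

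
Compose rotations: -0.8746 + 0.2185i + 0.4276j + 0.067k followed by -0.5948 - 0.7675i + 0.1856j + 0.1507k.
0.5985 + 0.4893i - 0.3323j - 0.5404k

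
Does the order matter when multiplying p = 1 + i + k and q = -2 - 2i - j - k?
Yes: pq = 1 - 3i - 2j - 4k ≠ 1 - 5i - 2k = qp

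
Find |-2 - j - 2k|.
3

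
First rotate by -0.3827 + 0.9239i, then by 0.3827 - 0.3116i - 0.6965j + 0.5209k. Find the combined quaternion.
0.1414 + 0.4728i + 0.7478j + 0.4441k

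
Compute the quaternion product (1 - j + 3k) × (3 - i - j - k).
5 + 3i - 7j + 7k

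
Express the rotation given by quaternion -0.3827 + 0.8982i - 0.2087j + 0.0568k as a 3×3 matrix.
[[0.9064, -0.3314, 0.2618], [-0.4184, -0.62, 0.6638], [-0.0577, -0.7112, -0.7006]]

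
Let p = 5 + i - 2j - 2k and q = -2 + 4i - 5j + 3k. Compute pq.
-18 + 2i - 32j + 22k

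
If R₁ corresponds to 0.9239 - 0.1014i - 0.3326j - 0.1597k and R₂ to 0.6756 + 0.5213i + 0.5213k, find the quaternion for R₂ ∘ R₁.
0.7603 + 0.5865i - 0.1943j + 0.2004k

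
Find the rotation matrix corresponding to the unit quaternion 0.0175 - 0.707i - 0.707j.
[[0.0003, 0.9997, -0.0247], [0.9997, 0.0003, 0.0247], [0.0247, -0.0247, -0.9994]]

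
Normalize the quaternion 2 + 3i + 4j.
0.3714 + 0.5571i + 0.7428j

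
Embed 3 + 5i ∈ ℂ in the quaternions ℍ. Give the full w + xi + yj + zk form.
3 + 5i + 0j + 0k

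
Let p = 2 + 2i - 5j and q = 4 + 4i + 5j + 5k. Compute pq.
25 - 9i - 20j + 40k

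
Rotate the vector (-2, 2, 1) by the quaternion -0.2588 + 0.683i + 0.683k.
(1.506, -0.671, -2.506)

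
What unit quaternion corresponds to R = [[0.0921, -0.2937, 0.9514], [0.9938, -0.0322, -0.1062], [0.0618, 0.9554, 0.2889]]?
0.5807 + 0.457i + 0.383j + 0.5543k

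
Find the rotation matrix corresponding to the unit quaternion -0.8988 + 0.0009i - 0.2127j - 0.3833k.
[[0.6157, -0.6894, 0.3817], [0.6886, 0.7062, 0.1647], [-0.383, 0.1614, 0.9095]]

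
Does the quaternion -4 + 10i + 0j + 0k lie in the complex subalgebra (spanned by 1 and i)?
Yes. The quaternion -4 + 10i has j- and k-coefficients y = z = 0, so it lies in the complex subalgebra spanned by 1 and i.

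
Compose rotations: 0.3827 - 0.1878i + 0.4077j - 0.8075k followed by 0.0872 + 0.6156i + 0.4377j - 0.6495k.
-0.5539 + 0.1306i + 0.8221j + 0.0142k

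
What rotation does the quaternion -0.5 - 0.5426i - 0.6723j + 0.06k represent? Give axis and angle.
axis = (-0.6265, -0.7763, 0.0693), θ = 4π/3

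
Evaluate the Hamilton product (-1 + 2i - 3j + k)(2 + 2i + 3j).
3 - i - 7j + 14k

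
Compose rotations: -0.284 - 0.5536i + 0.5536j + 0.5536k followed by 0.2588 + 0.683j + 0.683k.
-0.8297 - 0.1433i - 0.4288j + 0.3274k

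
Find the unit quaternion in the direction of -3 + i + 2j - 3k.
-0.6255 + 0.2085i + 0.417j - 0.6255k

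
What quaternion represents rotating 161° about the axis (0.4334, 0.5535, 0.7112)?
0.165 + 0.4275i + 0.5459j + 0.7014k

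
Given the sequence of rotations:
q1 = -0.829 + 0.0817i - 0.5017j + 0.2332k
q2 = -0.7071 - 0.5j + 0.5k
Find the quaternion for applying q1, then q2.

q2 · q1 = 0.2187 + 0.0765i + 0.8101j - 0.5385k
0.2187 + 0.0765i + 0.8101j - 0.5385k


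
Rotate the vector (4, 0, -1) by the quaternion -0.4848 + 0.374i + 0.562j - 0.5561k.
(-0.04, 4.101, 0.427)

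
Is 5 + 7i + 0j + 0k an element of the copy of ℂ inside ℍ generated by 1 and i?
Yes. The quaternion 5 + 7i has j- and k-coefficients y = z = 0, so it lies in the complex subalgebra spanned by 1 and i.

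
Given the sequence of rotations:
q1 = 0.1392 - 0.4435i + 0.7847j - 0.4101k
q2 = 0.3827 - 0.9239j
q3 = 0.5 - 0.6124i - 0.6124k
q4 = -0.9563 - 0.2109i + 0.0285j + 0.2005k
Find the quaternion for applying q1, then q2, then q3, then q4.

q2 · q1 = 0.7783 + 0.2092i + 0.1717j - 0.5667k
q3 · q2 · q1 = 0.1702 - 0.2669i - 0.3893j - 0.8651k
q4 · q3 · q2 · q1 = -0.0345 + 0.2727i + 0.1412j + 0.9511k
-0.0345 + 0.2727i + 0.1412j + 0.9511k


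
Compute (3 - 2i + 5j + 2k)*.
3 + 2i - 5j - 2k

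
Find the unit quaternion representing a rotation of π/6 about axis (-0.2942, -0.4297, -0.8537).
0.9659 - 0.0761i - 0.1112j - 0.221k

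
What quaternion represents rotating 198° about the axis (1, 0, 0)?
-0.1564 + 0.9877i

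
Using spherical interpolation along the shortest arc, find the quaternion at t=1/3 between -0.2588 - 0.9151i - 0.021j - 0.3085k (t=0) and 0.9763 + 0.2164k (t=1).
-0.6172 - 0.7129i - 0.0164j - 0.3325k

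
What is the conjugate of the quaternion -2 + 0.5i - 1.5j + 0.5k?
-2 - 0.5i + 1.5j - 0.5k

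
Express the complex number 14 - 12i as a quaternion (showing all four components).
14 - 12i + 0j + 0k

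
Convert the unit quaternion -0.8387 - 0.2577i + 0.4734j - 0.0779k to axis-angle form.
axis = (-0.4732, 0.8693, -0.143), θ = 294°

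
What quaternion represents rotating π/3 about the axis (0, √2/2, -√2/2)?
0.866 + 0.3536j - 0.3536k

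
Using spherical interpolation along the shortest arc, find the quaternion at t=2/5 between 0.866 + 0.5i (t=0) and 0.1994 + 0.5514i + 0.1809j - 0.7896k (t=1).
0.6922 + 0.6086i + 0.0866j - 0.3781k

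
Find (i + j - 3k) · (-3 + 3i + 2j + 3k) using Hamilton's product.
4 + 6i - 15j + 8k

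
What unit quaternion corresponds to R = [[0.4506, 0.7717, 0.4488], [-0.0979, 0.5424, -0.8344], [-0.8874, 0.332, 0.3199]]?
0.7604 + 0.3835i + 0.4393j - 0.2859k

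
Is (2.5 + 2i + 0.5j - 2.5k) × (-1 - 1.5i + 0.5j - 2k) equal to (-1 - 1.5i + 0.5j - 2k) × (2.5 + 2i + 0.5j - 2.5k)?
No: pq = -4.75 - 5.5i + 8.5j - 0.75k ≠ -4.75 - 6i - 7j - 4.25k = qp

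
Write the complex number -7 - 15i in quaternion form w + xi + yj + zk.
-7 - 15i + 0j + 0k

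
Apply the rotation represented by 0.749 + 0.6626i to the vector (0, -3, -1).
(0, 0.627, -3.1)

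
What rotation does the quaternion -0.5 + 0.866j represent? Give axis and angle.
axis = (0, 1, 0), θ = 4π/3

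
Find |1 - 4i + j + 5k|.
√43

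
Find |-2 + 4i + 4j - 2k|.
√40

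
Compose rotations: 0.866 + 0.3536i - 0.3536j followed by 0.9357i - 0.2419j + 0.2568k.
-0.4164 + 0.9011i - 0.1187j - 0.0229k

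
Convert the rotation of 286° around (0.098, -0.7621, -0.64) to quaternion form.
-0.7986 + 0.059i - 0.4586j - 0.3852k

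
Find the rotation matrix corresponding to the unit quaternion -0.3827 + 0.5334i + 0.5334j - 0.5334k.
[[-0.1381, 0.1608, -0.9773], [0.9773, -0.1381, -0.1608], [-0.1608, -0.9773, -0.1381]]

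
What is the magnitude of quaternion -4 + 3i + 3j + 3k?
√43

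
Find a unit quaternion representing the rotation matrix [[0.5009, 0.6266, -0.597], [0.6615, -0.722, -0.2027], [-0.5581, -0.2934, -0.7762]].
-0.0262 + 0.8659i + 0.3719j - 0.3335k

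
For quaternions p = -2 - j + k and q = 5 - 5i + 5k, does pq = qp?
No: pq = -15 + 5i - 10j - 10k ≠ -15 + 15i = qp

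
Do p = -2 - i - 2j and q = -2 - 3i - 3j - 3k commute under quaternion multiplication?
No: pq = -5 + 14i + 7j + 3k ≠ -5 + 2i + 13j + 9k = qp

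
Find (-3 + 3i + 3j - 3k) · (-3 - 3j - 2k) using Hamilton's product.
12 - 24i + 6j + 6k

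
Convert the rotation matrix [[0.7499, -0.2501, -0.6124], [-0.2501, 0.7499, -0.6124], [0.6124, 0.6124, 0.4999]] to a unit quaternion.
0.866 + 0.3536i - 0.3536j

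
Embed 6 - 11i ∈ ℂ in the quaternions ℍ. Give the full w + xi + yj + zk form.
6 - 11i + 0j + 0k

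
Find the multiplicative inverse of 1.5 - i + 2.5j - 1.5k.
0.1277 + 0.0851i - 0.2128j + 0.1277k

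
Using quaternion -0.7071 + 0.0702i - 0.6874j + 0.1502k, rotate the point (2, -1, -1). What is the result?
(-1.089, -1.456, -1.641)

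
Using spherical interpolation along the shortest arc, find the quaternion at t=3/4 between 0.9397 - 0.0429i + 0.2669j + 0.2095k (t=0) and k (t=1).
0.3204 - 0.0146i + 0.091j + 0.9428k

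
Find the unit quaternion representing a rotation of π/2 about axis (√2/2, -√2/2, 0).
0.7071 + 0.5i - 0.5j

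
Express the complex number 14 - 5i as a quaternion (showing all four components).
14 - 5i + 0j + 0k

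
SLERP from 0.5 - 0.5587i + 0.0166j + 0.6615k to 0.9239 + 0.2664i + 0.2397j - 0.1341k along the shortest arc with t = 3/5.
0.9459 - 0.0961i + 0.1861j + 0.2479k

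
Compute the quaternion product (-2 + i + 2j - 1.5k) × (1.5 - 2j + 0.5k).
1.75 - 0.5i + 6.5j - 5.25k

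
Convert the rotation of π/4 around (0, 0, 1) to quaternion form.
0.9239 + 0.3827k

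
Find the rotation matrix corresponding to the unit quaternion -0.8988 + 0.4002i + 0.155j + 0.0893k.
[[0.936, 0.2846, -0.2072], [-0.0365, 0.6637, 0.7471], [0.3501, -0.6917, 0.6316]]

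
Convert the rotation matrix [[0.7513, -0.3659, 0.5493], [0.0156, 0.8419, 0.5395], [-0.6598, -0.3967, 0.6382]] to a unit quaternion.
0.8988 - 0.2604i + 0.3363j + 0.1061k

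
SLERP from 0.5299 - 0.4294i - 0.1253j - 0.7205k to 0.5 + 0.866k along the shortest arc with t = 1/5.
0.3383 - 0.3776i - 0.1102j - 0.8549k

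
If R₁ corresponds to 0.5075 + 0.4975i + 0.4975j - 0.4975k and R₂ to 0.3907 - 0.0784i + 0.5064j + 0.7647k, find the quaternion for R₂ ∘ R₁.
0.3658 - 0.4778i + 0.7928j - 0.0972k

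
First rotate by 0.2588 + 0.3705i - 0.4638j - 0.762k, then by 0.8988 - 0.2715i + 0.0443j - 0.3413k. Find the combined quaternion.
0.0937 + 0.0707i - 0.7387j - 0.6637k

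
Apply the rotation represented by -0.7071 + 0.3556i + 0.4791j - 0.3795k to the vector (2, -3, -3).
(3.936, -0.04, 2.551)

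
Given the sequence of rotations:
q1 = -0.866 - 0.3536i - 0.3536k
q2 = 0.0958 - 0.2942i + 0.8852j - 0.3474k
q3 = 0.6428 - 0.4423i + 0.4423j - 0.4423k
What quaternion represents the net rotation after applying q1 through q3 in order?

q2 · q1 = -0.3098 - 0.0921i - 0.7478j + 0.58k
q3 · q2 · q1 = 0.3474 + 0.0036i - 0.3204j + 0.8813k
0.3474 + 0.0036i - 0.3204j + 0.8813k


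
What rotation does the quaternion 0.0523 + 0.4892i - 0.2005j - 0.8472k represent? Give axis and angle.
axis = (0.4899, -0.2008, -0.8484), θ = 174°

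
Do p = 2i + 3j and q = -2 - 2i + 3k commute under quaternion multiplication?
No: pq = 4 + 5i - 12j + 6k ≠ 4 - 13i - 6k = qp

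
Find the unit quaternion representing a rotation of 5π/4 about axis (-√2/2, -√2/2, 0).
-0.3827 - 0.6533i - 0.6533j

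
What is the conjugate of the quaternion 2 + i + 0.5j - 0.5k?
2 - i - 0.5j + 0.5k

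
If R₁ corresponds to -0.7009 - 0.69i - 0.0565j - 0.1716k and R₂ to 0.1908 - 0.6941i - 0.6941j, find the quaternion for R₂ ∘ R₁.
-0.6519 + 0.474i + 0.3566j - 0.4725k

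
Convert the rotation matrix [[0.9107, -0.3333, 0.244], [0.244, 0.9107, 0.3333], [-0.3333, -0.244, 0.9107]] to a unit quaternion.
0.9659 - 0.1494i + 0.1494j + 0.1494k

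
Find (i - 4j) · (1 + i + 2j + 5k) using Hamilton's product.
7 - 19i - 9j + 6k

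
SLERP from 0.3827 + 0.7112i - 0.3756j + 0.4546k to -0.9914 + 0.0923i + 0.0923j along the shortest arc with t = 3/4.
0.9579 + 0.1491i - 0.1977j + 0.145k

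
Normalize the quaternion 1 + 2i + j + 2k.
0.3162 + 0.6325i + 0.3162j + 0.6325k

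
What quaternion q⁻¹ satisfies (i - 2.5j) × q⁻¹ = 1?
-0.1379i + 0.3448j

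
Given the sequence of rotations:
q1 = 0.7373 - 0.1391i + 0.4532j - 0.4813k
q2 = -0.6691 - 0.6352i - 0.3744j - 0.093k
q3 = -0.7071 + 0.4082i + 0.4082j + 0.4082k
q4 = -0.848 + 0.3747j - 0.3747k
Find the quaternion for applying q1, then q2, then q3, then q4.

q2 · q1 = -0.4568 - 0.1529i - 0.8721j - 0.0865k
q3 · q2 · q1 = 0.7767 + 0.2423i + 0.4031j - 0.4189k
q4 · q3 · q2 · q1 = -0.9666 - 0.2114i - 0.1416j - 0.0266k
-0.9666 - 0.2114i - 0.1416j - 0.0266k


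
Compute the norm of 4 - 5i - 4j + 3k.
√66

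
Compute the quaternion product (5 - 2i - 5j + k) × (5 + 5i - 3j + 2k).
18 + 8i - 31j + 46k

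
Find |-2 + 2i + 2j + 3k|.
√21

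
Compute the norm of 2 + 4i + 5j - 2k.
7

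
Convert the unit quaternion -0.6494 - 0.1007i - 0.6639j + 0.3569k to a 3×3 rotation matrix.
[[-0.1363, 0.5973, 0.7904], [-0.3298, 0.725, -0.6047], [-0.9342, -0.3431, 0.0982]]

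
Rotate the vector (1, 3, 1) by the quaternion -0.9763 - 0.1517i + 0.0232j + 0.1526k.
(1.734, 2.128, 1.862)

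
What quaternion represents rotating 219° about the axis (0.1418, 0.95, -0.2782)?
-0.3338 + 0.1337i + 0.8955j - 0.2622k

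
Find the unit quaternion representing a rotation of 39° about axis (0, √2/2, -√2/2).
0.9426 + 0.236j - 0.236k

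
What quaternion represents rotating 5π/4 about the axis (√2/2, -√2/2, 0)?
-0.3827 + 0.6533i - 0.6533j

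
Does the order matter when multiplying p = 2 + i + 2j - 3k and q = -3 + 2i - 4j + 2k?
Yes: pq = 6 - 7i - 22j + 5k ≠ 6 + 9i - 6j + 21k = qp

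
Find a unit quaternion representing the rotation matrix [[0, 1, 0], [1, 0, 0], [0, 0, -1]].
0.7071i + 0.7071j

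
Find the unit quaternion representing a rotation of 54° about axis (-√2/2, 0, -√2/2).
0.891 - 0.321i - 0.321k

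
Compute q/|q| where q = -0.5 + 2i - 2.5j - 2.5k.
-0.1222 + 0.4887i - 0.6108j - 0.6108k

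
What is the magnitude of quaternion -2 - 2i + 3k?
√17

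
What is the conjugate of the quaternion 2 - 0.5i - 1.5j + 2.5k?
2 + 0.5i + 1.5j - 2.5k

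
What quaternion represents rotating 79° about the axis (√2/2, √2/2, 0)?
0.7716 + 0.4498i + 0.4498j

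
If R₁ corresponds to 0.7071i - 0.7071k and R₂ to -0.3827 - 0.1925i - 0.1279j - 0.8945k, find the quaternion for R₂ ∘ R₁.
-0.4964 - 0.1802i - 0.7686j + 0.361k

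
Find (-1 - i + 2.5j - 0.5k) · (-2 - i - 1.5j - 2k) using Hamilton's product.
3.75 - 2.75i - 5j + 7k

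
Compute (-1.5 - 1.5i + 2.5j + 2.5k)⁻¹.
-0.0882 + 0.0882i - 0.1471j - 0.1471k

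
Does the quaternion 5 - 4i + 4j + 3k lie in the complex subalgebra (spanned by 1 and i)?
No. The quaternion 5 - 4i + 4j + 3k has j-coefficient y = 4 and k-coefficient z = 3, not both zero, so it does not lie in the complex subalgebra spanned by 1 and i.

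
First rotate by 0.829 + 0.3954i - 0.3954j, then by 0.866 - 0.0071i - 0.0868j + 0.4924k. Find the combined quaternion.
0.6864 + 0.5312i - 0.2197j + 0.4453k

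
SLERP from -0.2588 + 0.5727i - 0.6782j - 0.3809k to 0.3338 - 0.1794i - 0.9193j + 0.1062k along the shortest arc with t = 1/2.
0.0449 + 0.2356i - 0.9568j - 0.1645k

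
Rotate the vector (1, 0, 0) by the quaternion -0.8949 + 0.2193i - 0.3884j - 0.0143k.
(0.698, -0.145, -0.701)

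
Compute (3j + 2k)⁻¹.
-0.2308j - 0.1538k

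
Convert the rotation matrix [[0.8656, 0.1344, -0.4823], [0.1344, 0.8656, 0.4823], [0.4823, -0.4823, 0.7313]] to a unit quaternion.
0.9304 - 0.2592i - 0.2592j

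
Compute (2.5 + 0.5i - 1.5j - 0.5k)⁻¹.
0.2778 - 0.0556i + 0.1667j + 0.0556k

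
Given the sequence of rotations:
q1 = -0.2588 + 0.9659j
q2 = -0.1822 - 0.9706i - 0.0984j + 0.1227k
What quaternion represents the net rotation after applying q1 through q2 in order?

q2 · q1 = 0.1422 + 0.1327i - 0.1505j - 0.9693k
0.1422 + 0.1327i - 0.1505j - 0.9693k
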